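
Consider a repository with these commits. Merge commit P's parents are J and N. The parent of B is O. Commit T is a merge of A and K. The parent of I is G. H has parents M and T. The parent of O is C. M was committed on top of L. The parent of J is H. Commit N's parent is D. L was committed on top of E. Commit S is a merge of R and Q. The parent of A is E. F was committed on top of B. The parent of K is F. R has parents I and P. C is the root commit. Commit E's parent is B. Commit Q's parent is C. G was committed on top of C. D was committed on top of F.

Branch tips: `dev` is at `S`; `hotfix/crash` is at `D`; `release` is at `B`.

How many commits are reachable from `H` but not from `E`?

7

Reachable from H: {A, B, C, E, F, H, K, L, M, O, T}.
Reachable from E: {B, C, E, O}.
In H's history but not E's: {A, F, H, K, L, M, T} — 7 commits.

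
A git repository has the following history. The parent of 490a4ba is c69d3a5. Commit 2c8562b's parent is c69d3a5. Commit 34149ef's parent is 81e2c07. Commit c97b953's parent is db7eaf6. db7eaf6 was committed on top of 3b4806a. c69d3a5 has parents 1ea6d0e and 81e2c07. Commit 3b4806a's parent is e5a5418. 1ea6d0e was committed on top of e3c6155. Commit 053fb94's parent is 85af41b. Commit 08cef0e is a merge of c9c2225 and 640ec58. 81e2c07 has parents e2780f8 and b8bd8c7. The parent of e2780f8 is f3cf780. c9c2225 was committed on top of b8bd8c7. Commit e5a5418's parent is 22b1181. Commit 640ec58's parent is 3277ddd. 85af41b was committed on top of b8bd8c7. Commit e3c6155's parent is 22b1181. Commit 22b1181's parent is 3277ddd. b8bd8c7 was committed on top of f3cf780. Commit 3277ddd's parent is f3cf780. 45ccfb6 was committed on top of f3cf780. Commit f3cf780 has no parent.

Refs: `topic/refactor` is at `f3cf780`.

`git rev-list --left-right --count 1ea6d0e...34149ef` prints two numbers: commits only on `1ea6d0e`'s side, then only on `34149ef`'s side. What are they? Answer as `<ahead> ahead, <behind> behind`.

Reachable from 1ea6d0e: {1ea6d0e, 22b1181, 3277ddd, e3c6155, f3cf780}.
Reachable from 34149ef: {34149ef, 81e2c07, b8bd8c7, e2780f8, f3cf780}.
Only in 1ea6d0e's history (ahead): {1ea6d0e, 22b1181, 3277ddd, e3c6155} — 4.
Only in 34149ef's history (behind): {34149ef, 81e2c07, b8bd8c7, e2780f8} — 4.

4 ahead, 4 behind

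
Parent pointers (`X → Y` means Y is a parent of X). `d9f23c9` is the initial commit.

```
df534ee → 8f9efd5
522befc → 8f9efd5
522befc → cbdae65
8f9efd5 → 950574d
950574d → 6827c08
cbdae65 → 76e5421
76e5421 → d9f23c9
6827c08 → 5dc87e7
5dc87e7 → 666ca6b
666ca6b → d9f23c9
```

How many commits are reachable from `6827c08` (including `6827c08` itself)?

4

Walking parent pointers from 6827c08: reachable set = {5dc87e7, 666ca6b, 6827c08, d9f23c9}.
That is 4 commits.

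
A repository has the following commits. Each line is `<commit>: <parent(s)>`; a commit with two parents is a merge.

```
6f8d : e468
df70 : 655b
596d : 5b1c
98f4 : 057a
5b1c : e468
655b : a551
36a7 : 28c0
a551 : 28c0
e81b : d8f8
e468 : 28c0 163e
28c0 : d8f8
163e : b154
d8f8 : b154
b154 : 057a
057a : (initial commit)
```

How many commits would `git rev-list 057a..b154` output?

1

Reachable from b154: {057a, b154}.
Reachable from 057a: {057a}.
In b154's history but not 057a's: {b154} — 1 commit.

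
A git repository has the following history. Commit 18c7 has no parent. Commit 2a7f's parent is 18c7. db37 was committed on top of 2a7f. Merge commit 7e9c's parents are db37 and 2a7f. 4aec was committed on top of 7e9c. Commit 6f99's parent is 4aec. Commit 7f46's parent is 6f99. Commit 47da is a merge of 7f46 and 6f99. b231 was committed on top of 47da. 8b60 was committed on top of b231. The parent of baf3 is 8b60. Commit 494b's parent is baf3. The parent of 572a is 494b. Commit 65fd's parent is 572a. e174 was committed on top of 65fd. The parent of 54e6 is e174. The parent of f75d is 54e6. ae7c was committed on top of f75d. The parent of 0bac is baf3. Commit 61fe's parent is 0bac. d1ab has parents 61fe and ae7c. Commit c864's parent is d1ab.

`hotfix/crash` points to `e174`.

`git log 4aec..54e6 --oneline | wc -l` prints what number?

Reachable from 54e6: {18c7, 2a7f, 47da, 494b, 4aec, 54e6, 572a, 65fd, 6f99, 7e9c, 7f46, 8b60, b231, baf3, db37, e174}.
Reachable from 4aec: {18c7, 2a7f, 4aec, 7e9c, db37}.
In 54e6's history but not 4aec's: {47da, 494b, 54e6, 572a, 65fd, 6f99, 7f46, 8b60, b231, baf3, e174} — 11 commits.

11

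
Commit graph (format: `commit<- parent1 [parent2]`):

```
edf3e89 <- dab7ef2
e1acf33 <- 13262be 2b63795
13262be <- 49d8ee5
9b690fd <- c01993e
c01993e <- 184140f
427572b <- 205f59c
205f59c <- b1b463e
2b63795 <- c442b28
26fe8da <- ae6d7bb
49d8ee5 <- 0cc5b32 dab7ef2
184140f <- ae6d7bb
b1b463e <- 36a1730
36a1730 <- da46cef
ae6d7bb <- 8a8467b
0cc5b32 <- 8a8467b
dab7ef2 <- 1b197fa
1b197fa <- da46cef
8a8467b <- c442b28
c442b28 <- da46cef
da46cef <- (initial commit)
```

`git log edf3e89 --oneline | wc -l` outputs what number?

4

Walking parent pointers from edf3e89: reachable set = {1b197fa, da46cef, dab7ef2, edf3e89}.
That is 4 commits.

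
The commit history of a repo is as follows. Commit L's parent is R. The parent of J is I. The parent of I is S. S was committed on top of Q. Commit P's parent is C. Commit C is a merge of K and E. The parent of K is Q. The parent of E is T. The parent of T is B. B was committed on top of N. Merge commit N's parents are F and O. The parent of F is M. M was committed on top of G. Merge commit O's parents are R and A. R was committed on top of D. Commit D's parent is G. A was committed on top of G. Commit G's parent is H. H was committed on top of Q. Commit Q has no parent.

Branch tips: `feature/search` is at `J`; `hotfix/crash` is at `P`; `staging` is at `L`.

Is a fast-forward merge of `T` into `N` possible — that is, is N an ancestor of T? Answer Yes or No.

Yes

A fast-forward from N to T is possible iff N is an ancestor of T.
Ancestors of T: {A, B, D, F, G, H, M, N, O, Q, R, T}.
N is among them, so fast-forward is possible.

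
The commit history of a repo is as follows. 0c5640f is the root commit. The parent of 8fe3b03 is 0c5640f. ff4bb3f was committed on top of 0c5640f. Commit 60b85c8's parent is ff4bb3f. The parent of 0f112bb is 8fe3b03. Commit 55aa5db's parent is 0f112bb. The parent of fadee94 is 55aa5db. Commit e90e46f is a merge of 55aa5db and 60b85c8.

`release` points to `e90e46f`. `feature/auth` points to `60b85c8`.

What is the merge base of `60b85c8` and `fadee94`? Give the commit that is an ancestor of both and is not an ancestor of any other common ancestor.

0c5640f

Ancestors of 60b85c8: {0c5640f, 60b85c8, ff4bb3f}.
Ancestors of fadee94: {0c5640f, 0f112bb, 55aa5db, 8fe3b03, fadee94}.
Common ancestors: {0c5640f}.
The only common ancestor is 0c5640f, so it is the merge base.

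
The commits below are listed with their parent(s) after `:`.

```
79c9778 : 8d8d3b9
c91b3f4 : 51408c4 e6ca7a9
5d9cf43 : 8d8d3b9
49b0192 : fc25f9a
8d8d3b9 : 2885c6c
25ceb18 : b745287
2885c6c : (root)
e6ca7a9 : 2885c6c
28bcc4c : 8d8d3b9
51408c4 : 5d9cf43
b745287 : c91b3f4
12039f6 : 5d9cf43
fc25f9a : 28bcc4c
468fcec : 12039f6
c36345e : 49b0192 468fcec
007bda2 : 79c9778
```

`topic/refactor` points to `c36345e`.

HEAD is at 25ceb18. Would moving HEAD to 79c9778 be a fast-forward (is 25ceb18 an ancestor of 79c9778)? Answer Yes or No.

A fast-forward from 25ceb18 to 79c9778 is possible iff 25ceb18 is an ancestor of 79c9778.
Ancestors of 79c9778: {2885c6c, 79c9778, 8d8d3b9}.
25ceb18 is not among them, so fast-forward is not possible.

No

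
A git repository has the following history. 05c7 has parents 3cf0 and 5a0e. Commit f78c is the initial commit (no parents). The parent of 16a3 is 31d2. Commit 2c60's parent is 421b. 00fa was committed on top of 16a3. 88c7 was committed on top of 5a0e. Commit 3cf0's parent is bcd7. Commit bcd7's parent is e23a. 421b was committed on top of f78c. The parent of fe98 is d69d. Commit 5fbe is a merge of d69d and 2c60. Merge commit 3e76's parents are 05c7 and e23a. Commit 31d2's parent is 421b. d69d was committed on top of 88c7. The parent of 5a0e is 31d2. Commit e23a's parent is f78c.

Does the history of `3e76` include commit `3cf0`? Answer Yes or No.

Ancestors of 3e76 (commits reachable by following parents): {05c7, 31d2, 3cf0, 3e76, 421b, 5a0e, bcd7, e23a, f78c}.
3cf0 is in that set, so it is an ancestor of 3e76.

Yes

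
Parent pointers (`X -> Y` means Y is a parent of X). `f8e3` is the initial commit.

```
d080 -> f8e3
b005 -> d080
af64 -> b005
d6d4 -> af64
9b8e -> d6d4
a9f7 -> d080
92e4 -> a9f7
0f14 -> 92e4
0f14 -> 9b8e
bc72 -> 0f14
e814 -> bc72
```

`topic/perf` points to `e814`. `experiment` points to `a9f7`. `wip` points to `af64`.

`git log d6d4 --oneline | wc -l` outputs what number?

5

Walking parent pointers from d6d4: reachable set = {af64, b005, d080, d6d4, f8e3}.
That is 5 commits.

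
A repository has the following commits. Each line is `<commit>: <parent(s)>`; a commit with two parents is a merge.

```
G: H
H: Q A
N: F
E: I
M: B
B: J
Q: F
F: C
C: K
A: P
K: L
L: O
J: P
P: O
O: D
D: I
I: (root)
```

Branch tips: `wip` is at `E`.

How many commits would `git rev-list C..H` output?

5

Reachable from H: {A, C, D, F, H, I, K, L, O, P, Q}.
Reachable from C: {C, D, I, K, L, O}.
In H's history but not C's: {A, F, H, P, Q} — 5 commits.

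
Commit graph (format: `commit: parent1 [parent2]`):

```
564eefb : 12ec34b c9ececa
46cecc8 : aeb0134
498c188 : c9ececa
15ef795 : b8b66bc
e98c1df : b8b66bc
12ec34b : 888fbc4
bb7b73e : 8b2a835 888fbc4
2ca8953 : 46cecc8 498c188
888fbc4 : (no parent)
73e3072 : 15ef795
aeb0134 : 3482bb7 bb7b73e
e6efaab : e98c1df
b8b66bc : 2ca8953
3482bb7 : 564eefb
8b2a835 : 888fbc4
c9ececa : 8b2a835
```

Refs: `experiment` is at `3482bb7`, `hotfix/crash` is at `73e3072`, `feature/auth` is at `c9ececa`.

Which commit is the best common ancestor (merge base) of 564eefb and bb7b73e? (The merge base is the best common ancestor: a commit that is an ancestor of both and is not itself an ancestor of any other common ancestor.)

8b2a835

Ancestors of 564eefb: {12ec34b, 564eefb, 888fbc4, 8b2a835, c9ececa}.
Ancestors of bb7b73e: {888fbc4, 8b2a835, bb7b73e}.
Common ancestors: {888fbc4, 8b2a835}.
Among these, 8b2a835 is not an ancestor of any other common ancestor — it is the merge base.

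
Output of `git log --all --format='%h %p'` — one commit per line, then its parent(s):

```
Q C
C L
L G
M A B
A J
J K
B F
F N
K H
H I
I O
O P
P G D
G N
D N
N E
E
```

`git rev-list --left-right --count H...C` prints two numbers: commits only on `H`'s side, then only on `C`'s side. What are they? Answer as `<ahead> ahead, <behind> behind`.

5 ahead, 2 behind

Reachable from H: {D, E, G, H, I, N, O, P}.
Reachable from C: {C, E, G, L, N}.
Only in H's history (ahead): {D, H, I, O, P} — 5.
Only in C's history (behind): {C, L} — 2.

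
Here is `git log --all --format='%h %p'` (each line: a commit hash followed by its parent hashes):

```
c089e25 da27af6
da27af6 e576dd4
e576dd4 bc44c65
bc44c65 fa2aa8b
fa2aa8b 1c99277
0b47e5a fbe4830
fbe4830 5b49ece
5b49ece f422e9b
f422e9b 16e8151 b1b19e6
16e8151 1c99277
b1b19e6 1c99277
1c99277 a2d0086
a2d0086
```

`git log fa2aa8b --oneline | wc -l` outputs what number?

3

Walking parent pointers from fa2aa8b: reachable set = {1c99277, a2d0086, fa2aa8b}.
That is 3 commits.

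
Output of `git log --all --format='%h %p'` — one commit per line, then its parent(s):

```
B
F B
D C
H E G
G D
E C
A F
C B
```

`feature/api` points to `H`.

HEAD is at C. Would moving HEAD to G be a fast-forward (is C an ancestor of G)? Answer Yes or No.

A fast-forward from C to G is possible iff C is an ancestor of G.
Ancestors of G: {B, C, D, G}.
C is among them, so fast-forward is possible.

Yes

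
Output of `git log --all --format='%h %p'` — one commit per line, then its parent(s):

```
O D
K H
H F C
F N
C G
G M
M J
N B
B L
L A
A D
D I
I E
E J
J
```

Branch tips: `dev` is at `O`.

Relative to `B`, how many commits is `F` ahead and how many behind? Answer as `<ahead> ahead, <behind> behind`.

Reachable from F: {A, B, D, E, F, I, J, L, N}.
Reachable from B: {A, B, D, E, I, J, L}.
Only in F's history (ahead): {F, N} — 2.
Only in B's history (behind): {} — 0.

2 ahead, 0 behind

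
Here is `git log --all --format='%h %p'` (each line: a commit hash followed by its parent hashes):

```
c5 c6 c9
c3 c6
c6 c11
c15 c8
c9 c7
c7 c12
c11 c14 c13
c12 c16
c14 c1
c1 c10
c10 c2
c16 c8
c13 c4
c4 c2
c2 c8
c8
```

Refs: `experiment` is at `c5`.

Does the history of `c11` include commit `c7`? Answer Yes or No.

Ancestors of c11: {c1, c10, c11, c13, c14, c2, c4, c8}.
c7 is not in that set, so it is not an ancestor of c11.

No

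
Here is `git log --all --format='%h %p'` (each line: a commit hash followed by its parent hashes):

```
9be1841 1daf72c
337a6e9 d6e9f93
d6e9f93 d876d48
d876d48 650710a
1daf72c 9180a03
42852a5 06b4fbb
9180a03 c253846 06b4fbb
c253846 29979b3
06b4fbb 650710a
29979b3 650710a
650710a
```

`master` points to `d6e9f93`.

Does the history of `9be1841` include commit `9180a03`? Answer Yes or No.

Yes

Ancestors of 9be1841 (commits reachable by following parents): {06b4fbb, 1daf72c, 29979b3, 650710a, 9180a03, 9be1841, c253846}.
9180a03 is in that set, so it is an ancestor of 9be1841.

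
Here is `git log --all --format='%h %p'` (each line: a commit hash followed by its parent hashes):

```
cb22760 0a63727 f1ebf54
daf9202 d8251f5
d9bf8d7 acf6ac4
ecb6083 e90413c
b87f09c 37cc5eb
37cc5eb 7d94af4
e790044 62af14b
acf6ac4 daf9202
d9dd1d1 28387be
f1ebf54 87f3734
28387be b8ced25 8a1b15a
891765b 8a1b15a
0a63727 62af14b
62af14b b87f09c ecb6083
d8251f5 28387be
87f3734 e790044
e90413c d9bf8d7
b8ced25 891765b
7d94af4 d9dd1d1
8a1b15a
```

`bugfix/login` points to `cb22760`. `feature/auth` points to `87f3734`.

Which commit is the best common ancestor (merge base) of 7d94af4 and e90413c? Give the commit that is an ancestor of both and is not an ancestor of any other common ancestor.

Ancestors of 7d94af4: {28387be, 7d94af4, 891765b, 8a1b15a, b8ced25, d9dd1d1}.
Ancestors of e90413c: {28387be, 891765b, 8a1b15a, acf6ac4, b8ced25, d8251f5, d9bf8d7, daf9202, e90413c}.
Common ancestors: {28387be, 891765b, 8a1b15a, b8ced25}.
Among these, 28387be is not an ancestor of any other common ancestor — it is the merge base.

28387be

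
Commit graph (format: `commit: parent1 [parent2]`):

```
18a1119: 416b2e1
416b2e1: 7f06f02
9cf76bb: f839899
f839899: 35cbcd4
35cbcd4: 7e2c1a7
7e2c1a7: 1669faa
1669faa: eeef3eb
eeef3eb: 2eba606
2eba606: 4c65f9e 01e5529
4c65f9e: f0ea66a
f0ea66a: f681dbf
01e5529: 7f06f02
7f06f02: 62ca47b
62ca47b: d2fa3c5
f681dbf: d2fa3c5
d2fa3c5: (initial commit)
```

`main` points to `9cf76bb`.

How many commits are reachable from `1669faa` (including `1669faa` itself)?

Walking parent pointers from 1669faa: reachable set = {01e5529, 1669faa, 2eba606, 4c65f9e, 62ca47b, 7f06f02, d2fa3c5, eeef3eb, f0ea66a, f681dbf}.
That is 10 commits.

10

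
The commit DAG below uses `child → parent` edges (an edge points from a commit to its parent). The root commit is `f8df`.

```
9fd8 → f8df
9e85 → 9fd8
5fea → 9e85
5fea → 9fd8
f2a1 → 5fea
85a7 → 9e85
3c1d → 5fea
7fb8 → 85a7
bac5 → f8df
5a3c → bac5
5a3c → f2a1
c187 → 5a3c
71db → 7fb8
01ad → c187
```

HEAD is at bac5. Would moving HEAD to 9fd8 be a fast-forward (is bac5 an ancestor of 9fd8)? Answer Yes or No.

No

A fast-forward from bac5 to 9fd8 is possible iff bac5 is an ancestor of 9fd8.
Ancestors of 9fd8: {9fd8, f8df}.
bac5 is not among them, so fast-forward is not possible.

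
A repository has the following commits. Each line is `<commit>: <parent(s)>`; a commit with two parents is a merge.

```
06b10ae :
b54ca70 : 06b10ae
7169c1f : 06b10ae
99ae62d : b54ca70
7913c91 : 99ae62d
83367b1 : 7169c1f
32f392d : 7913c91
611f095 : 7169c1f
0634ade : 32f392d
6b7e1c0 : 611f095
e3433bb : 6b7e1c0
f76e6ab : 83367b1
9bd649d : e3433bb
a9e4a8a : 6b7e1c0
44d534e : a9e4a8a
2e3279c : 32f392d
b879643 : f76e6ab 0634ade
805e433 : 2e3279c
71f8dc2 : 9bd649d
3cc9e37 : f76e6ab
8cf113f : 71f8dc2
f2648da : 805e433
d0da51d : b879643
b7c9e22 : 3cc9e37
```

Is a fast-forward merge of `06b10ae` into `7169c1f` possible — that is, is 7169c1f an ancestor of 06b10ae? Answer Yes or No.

No

A fast-forward from 7169c1f to 06b10ae is possible iff 7169c1f is an ancestor of 06b10ae.
Ancestors of 06b10ae: {06b10ae}.
7169c1f is not among them, so fast-forward is not possible.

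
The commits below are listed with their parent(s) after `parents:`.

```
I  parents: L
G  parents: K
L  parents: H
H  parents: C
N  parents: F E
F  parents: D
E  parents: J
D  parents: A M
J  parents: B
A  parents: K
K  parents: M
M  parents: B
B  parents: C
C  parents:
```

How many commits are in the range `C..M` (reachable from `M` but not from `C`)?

Reachable from M: {B, C, M}.
Reachable from C: {C}.
In M's history but not C's: {B, M} — 2 commits.

2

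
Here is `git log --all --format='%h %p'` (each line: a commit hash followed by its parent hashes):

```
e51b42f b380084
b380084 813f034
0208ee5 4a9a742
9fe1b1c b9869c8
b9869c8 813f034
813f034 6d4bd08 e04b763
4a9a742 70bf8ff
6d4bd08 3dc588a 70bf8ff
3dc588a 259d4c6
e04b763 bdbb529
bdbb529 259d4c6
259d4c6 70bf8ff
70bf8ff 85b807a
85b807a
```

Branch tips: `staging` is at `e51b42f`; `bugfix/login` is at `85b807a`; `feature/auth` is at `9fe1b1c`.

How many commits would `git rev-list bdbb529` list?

4

Walking parent pointers from bdbb529: reachable set = {259d4c6, 70bf8ff, 85b807a, bdbb529}.
That is 4 commits.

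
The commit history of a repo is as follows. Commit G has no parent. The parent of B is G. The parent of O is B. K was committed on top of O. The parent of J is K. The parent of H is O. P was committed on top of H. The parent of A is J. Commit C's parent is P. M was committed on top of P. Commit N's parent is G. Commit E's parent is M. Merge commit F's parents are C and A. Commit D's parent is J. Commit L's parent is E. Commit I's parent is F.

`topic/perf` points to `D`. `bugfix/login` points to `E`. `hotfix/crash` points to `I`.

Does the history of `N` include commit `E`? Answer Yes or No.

No

Ancestors of N: {G, N}.
E is not in that set, so it is not an ancestor of N.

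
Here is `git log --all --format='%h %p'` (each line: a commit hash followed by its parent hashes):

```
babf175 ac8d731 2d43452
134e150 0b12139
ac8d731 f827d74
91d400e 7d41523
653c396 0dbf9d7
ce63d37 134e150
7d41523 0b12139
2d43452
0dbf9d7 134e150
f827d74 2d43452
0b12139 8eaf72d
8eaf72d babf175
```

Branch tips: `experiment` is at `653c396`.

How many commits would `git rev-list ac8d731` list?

Walking parent pointers from ac8d731: reachable set = {2d43452, ac8d731, f827d74}.
That is 3 commits.

3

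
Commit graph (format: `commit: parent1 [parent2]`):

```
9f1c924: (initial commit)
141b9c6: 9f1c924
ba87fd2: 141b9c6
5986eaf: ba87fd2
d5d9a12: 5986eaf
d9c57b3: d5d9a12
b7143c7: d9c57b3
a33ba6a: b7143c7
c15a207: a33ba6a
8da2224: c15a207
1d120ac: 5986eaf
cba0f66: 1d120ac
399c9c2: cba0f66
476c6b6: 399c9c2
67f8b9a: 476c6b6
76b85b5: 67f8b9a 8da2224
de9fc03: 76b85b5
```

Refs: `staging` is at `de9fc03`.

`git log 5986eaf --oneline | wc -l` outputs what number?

Walking parent pointers from 5986eaf: reachable set = {141b9c6, 5986eaf, 9f1c924, ba87fd2}.
That is 4 commits.

4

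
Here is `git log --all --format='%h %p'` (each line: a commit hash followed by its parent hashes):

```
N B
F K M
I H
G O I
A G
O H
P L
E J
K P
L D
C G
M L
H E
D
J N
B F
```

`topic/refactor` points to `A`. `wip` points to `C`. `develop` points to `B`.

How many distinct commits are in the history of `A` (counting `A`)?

Walking parent pointers from A: reachable set = {A, B, D, E, F, G, H, I, J, K, L, M, N, O, P}.
That is 15 commits.

15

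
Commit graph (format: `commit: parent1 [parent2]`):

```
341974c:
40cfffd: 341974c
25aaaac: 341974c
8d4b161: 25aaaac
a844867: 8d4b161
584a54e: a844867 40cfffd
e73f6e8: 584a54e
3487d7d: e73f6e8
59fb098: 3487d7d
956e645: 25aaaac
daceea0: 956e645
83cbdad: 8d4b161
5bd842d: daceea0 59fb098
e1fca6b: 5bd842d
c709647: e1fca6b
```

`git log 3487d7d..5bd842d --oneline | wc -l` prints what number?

4

Reachable from 5bd842d: {25aaaac, 341974c, 3487d7d, 40cfffd, 584a54e, 59fb098, 5bd842d, 8d4b161, 956e645, a844867, daceea0, e73f6e8}.
Reachable from 3487d7d: {25aaaac, 341974c, 3487d7d, 40cfffd, 584a54e, 8d4b161, a844867, e73f6e8}.
In 5bd842d's history but not 3487d7d's: {59fb098, 5bd842d, 956e645, daceea0} — 4 commits.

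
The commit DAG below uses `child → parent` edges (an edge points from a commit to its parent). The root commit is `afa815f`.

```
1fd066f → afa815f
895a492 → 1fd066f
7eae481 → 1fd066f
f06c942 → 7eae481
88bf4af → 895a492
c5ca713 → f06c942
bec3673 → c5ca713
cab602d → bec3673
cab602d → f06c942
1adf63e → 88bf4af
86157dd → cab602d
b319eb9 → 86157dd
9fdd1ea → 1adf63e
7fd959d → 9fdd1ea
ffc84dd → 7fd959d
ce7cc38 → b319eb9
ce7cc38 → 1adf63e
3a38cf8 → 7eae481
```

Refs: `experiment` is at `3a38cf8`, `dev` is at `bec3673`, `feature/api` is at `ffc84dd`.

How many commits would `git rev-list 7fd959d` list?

Walking parent pointers from 7fd959d: reachable set = {1adf63e, 1fd066f, 7fd959d, 88bf4af, 895a492, 9fdd1ea, afa815f}.
That is 7 commits.

7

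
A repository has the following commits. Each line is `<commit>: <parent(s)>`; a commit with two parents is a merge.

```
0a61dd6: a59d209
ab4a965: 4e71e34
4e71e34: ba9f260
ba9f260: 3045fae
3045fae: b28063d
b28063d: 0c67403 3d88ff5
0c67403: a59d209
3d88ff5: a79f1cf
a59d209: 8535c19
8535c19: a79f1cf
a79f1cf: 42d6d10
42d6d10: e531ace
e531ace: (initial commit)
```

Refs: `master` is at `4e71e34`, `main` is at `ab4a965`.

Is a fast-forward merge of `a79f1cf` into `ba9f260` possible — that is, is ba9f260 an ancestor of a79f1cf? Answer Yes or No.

No

A fast-forward from ba9f260 to a79f1cf is possible iff ba9f260 is an ancestor of a79f1cf.
Ancestors of a79f1cf: {42d6d10, a79f1cf, e531ace}.
ba9f260 is not among them, so fast-forward is not possible.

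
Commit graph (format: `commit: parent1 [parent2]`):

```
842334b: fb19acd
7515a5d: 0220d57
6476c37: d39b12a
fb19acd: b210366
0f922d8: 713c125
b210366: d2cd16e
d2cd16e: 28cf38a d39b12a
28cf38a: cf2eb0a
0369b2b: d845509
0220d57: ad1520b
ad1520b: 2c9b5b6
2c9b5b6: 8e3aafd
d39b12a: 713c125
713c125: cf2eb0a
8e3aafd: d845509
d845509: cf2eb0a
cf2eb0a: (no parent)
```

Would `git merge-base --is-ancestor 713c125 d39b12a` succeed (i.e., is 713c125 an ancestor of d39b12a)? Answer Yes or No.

Ancestors of d39b12a (commits reachable by following parents): {713c125, cf2eb0a, d39b12a}.
713c125 is in that set, so it is an ancestor of d39b12a.

Yes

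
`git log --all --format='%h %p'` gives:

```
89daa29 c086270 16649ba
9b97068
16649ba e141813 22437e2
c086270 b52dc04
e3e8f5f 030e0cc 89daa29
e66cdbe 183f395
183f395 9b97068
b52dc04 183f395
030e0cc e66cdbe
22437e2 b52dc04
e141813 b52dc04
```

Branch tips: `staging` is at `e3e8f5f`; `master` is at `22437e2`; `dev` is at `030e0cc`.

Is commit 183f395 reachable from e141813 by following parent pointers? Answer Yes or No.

Ancestors of e141813 (commits reachable by following parents): {183f395, 9b97068, b52dc04, e141813}.
183f395 is in that set, so it is an ancestor of e141813.

Yes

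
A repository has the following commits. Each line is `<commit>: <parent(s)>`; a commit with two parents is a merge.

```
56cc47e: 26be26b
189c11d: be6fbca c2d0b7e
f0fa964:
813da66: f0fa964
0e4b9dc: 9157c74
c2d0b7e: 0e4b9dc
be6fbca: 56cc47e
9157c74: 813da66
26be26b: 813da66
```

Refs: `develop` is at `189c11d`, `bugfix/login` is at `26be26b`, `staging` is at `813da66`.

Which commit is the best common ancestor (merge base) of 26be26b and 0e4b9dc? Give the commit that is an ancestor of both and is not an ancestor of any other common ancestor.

Ancestors of 26be26b: {26be26b, 813da66, f0fa964}.
Ancestors of 0e4b9dc: {0e4b9dc, 813da66, 9157c74, f0fa964}.
Common ancestors: {813da66, f0fa964}.
Among these, 813da66 is not an ancestor of any other common ancestor — it is the merge base.

813da66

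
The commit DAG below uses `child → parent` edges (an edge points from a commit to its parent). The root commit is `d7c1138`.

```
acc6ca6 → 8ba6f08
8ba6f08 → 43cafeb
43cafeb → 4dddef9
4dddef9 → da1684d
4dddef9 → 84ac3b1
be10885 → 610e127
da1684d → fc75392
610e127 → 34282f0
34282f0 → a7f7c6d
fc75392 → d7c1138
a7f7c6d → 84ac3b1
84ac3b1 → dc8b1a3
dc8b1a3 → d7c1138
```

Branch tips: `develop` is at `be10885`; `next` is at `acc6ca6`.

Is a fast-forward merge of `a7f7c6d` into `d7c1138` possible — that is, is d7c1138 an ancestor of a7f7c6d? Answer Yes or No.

A fast-forward from d7c1138 to a7f7c6d is possible iff d7c1138 is an ancestor of a7f7c6d.
Ancestors of a7f7c6d: {84ac3b1, a7f7c6d, d7c1138, dc8b1a3}.
d7c1138 is among them, so fast-forward is possible.

Yes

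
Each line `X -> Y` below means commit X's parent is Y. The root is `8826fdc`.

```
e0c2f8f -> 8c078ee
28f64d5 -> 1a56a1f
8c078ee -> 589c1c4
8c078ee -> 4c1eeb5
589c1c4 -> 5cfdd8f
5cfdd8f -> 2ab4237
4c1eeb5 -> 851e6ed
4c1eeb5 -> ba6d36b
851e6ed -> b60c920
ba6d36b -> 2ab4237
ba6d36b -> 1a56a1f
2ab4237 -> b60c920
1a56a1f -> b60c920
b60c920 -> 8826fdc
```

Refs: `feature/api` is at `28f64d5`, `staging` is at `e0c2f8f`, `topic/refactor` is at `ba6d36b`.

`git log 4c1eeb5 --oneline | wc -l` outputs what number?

Walking parent pointers from 4c1eeb5: reachable set = {1a56a1f, 2ab4237, 4c1eeb5, 851e6ed, 8826fdc, b60c920, ba6d36b}.
That is 7 commits.

7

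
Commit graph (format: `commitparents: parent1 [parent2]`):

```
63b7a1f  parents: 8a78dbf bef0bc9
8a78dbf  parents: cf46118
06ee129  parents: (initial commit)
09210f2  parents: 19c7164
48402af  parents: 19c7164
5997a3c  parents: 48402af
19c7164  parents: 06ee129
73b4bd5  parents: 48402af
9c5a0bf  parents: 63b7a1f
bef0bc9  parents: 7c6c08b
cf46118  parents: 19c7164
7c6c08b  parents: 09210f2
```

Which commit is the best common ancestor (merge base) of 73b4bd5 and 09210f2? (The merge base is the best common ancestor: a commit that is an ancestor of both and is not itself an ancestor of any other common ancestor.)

Ancestors of 73b4bd5: {06ee129, 19c7164, 48402af, 73b4bd5}.
Ancestors of 09210f2: {06ee129, 09210f2, 19c7164}.
Common ancestors: {06ee129, 19c7164}.
Among these, 19c7164 is not an ancestor of any other common ancestor — it is the merge base.

19c7164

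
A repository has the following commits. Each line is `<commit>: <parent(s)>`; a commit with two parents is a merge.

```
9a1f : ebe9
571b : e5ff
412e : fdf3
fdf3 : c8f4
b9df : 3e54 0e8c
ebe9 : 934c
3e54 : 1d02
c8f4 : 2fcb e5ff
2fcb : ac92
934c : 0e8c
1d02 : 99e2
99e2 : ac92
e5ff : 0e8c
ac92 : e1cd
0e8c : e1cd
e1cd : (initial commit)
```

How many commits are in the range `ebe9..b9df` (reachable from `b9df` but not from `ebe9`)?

5

Reachable from b9df: {0e8c, 1d02, 3e54, 99e2, ac92, b9df, e1cd}.
Reachable from ebe9: {0e8c, 934c, e1cd, ebe9}.
In b9df's history but not ebe9's: {1d02, 3e54, 99e2, ac92, b9df} — 5 commits.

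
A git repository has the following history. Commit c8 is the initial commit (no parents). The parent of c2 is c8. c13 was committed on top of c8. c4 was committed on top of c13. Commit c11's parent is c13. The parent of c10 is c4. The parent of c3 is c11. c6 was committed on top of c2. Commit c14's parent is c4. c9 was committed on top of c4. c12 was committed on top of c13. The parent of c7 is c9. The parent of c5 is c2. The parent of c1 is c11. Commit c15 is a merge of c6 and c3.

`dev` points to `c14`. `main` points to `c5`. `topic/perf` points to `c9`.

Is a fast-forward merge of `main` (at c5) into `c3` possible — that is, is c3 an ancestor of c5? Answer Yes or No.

A fast-forward from c3 to c5 is possible iff c3 is an ancestor of c5.
Ancestors of c5: {c2, c5, c8}.
c3 is not among them, so fast-forward is not possible.

No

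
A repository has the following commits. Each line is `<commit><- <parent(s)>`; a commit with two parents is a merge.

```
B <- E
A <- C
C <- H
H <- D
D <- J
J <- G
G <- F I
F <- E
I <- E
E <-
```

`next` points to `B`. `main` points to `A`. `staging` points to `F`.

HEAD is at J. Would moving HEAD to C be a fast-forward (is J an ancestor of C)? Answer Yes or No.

A fast-forward from J to C is possible iff J is an ancestor of C.
Ancestors of C: {C, D, E, F, G, H, I, J}.
J is among them, so fast-forward is possible.

Yes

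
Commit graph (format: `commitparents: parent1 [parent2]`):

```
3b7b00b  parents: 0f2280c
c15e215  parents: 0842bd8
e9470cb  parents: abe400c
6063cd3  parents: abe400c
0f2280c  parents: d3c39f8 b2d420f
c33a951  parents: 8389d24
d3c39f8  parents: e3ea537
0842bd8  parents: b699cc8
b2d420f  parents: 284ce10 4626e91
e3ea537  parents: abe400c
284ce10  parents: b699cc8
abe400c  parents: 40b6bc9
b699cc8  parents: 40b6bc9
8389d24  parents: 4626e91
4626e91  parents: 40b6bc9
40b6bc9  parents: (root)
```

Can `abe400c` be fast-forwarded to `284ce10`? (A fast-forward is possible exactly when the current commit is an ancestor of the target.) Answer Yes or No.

A fast-forward from abe400c to 284ce10 is possible iff abe400c is an ancestor of 284ce10.
Ancestors of 284ce10: {284ce10, 40b6bc9, b699cc8}.
abe400c is not among them, so fast-forward is not possible.

No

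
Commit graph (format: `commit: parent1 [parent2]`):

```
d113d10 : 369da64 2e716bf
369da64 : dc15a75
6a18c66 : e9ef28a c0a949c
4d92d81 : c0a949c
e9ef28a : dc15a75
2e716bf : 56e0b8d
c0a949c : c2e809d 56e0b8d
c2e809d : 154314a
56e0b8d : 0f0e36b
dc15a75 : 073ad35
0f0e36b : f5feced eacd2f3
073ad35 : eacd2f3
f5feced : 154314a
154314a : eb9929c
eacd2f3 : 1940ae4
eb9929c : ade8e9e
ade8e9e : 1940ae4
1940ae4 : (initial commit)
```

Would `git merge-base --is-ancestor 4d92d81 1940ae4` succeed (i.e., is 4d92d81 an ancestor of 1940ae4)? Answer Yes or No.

No

Ancestors of 1940ae4: {1940ae4}.
4d92d81 is not in that set, so it is not an ancestor of 1940ae4.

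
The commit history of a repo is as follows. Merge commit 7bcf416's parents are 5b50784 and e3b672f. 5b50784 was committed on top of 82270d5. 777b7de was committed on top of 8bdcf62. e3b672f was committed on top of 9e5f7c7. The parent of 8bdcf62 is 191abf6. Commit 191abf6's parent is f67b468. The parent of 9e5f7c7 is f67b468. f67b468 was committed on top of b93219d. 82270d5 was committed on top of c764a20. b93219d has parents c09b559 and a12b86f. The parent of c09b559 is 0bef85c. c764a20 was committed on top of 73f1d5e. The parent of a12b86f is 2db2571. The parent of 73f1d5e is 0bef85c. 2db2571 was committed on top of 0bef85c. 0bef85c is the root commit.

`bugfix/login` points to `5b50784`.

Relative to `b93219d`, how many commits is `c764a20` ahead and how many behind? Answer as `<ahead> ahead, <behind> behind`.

2 ahead, 4 behind

Reachable from c764a20: {0bef85c, 73f1d5e, c764a20}.
Reachable from b93219d: {0bef85c, 2db2571, a12b86f, b93219d, c09b559}.
Only in c764a20's history (ahead): {73f1d5e, c764a20} — 2.
Only in b93219d's history (behind): {2db2571, a12b86f, b93219d, c09b559} — 4.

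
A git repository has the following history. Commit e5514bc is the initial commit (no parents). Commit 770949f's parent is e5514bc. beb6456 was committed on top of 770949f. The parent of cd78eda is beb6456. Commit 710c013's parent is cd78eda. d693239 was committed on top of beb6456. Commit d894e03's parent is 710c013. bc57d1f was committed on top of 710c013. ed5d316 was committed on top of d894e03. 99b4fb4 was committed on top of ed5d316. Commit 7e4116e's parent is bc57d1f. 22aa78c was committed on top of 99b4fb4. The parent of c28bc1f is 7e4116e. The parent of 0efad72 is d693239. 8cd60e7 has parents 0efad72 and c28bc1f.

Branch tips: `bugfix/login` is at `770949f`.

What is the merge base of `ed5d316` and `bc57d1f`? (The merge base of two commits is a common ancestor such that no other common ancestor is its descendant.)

710c013

Ancestors of ed5d316: {710c013, 770949f, beb6456, cd78eda, d894e03, e5514bc, ed5d316}.
Ancestors of bc57d1f: {710c013, 770949f, bc57d1f, beb6456, cd78eda, e5514bc}.
Common ancestors: {710c013, 770949f, beb6456, cd78eda, e5514bc}.
Among these, 710c013 is not an ancestor of any other common ancestor — it is the merge base.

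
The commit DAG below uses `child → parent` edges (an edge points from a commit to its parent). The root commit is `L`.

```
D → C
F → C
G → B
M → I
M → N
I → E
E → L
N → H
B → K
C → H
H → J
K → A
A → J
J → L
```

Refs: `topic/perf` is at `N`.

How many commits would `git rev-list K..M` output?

5

Reachable from M: {E, H, I, J, L, M, N}.
Reachable from K: {A, J, K, L}.
In M's history but not K's: {E, H, I, M, N} — 5 commits.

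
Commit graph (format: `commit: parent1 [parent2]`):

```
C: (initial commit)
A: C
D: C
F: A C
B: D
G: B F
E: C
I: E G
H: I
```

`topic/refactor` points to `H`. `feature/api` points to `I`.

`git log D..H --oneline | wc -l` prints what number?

Reachable from H: {A, B, C, D, E, F, G, H, I}.
Reachable from D: {C, D}.
In H's history but not D's: {A, B, E, F, G, H, I} — 7 commits.

7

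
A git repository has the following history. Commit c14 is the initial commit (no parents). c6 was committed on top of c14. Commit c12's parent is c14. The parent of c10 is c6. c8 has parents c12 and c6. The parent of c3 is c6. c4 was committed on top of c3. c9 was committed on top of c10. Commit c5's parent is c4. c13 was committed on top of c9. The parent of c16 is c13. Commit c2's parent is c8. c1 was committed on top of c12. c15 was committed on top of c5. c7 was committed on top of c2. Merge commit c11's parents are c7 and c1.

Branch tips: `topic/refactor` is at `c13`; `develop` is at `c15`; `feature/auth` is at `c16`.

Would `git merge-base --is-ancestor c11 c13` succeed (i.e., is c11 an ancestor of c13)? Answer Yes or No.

Ancestors of c13: {c10, c13, c14, c6, c9}.
c11 is not in that set, so it is not an ancestor of c13.

No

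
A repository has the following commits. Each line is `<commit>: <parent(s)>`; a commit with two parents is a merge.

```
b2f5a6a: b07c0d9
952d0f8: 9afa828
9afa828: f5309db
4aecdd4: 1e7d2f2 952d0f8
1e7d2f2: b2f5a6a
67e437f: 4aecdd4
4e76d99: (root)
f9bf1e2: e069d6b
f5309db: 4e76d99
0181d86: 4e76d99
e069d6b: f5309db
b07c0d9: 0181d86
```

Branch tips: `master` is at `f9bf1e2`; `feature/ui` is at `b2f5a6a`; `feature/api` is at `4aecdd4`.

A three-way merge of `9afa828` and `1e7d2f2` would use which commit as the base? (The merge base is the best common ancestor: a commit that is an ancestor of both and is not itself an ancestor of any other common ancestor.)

Ancestors of 9afa828: {4e76d99, 9afa828, f5309db}.
Ancestors of 1e7d2f2: {0181d86, 1e7d2f2, 4e76d99, b07c0d9, b2f5a6a}.
Common ancestors: {4e76d99}.
The only common ancestor is 4e76d99, so it is the merge base.

4e76d99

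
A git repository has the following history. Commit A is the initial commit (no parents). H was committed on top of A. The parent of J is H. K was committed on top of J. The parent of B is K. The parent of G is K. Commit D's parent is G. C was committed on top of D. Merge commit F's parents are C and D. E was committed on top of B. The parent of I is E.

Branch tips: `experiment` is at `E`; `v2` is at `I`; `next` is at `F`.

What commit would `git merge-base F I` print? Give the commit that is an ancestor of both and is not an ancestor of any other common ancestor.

K

Ancestors of F: {A, C, D, F, G, H, J, K}.
Ancestors of I: {A, B, E, H, I, J, K}.
Common ancestors: {A, H, J, K}.
Among these, K is not an ancestor of any other common ancestor — it is the merge base.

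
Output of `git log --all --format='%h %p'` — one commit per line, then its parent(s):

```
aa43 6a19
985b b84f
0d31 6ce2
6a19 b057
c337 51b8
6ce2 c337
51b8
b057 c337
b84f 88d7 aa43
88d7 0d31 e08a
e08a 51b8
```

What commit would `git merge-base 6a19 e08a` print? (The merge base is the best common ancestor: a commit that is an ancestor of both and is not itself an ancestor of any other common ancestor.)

51b8

Ancestors of 6a19: {51b8, 6a19, b057, c337}.
Ancestors of e08a: {51b8, e08a}.
Common ancestors: {51b8}.
The only common ancestor is 51b8, so it is the merge base.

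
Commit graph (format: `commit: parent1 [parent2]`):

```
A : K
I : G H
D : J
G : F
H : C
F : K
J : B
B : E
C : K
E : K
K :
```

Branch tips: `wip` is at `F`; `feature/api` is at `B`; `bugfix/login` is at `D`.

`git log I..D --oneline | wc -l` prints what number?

Reachable from D: {B, D, E, J, K}.
Reachable from I: {C, F, G, H, I, K}.
In D's history but not I's: {B, D, E, J} — 4 commits.

4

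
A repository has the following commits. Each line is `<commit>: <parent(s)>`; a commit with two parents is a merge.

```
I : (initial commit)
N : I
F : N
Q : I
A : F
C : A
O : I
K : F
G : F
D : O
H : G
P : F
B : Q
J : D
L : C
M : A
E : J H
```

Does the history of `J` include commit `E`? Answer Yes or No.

Ancestors of J: {D, I, J, O}.
E is not in that set, so it is not an ancestor of J.

No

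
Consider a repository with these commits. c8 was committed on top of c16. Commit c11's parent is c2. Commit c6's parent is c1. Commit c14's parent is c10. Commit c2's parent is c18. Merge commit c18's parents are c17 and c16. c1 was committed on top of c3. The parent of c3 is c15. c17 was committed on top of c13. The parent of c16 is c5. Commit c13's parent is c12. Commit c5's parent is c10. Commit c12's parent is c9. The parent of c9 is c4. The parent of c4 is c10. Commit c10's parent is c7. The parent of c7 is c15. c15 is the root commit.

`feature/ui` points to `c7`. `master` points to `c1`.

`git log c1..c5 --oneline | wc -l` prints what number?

Reachable from c5: {c10, c15, c5, c7}.
Reachable from c1: {c1, c15, c3}.
In c5's history but not c1's: {c10, c5, c7} — 3 commits.

3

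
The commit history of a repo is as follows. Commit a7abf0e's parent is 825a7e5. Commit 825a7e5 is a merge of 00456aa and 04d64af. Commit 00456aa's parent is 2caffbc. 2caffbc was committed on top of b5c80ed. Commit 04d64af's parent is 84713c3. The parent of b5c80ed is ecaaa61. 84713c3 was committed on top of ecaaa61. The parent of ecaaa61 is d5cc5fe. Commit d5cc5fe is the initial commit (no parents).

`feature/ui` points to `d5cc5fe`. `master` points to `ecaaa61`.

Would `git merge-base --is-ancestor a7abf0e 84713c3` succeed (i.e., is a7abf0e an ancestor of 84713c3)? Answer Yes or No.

Ancestors of 84713c3: {84713c3, d5cc5fe, ecaaa61}.
a7abf0e is not in that set, so it is not an ancestor of 84713c3.

No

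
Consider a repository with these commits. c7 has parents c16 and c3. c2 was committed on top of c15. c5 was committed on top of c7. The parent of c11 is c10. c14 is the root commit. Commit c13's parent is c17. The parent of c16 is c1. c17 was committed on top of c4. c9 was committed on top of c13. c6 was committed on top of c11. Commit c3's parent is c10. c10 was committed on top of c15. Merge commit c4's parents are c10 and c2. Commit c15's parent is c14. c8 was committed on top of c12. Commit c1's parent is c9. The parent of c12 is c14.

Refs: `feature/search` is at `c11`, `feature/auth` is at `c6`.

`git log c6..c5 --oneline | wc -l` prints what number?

Reachable from c5: {c1, c10, c13, c14, c15, c16, c17, c2, c3, c4, c5, c7, c9}.
Reachable from c6: {c10, c11, c14, c15, c6}.
In c5's history but not c6's: {c1, c13, c16, c17, c2, c3, c4, c5, c7, c9} — 10 commits.

10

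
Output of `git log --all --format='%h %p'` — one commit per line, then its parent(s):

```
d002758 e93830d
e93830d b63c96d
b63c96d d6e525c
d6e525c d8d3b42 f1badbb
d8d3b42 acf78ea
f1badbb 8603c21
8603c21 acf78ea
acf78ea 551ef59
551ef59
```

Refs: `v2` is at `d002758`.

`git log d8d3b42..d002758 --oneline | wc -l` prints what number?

Reachable from d002758: {551ef59, 8603c21, acf78ea, b63c96d, d002758, d6e525c, d8d3b42, e93830d, f1badbb}.
Reachable from d8d3b42: {551ef59, acf78ea, d8d3b42}.
In d002758's history but not d8d3b42's: {8603c21, b63c96d, d002758, d6e525c, e93830d, f1badbb} — 6 commits.

6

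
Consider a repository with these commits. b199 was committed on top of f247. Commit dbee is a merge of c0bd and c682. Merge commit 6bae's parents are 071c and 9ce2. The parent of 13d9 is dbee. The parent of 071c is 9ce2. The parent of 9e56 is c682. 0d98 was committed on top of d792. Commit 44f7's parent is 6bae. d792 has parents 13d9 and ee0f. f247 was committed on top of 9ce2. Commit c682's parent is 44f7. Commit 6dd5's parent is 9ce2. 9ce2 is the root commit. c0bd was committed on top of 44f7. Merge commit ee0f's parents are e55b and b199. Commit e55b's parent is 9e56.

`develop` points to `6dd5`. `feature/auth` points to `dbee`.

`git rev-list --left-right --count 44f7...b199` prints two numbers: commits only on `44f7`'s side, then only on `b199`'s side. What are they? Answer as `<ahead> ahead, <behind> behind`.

Reachable from 44f7: {071c, 44f7, 6bae, 9ce2}.
Reachable from b199: {9ce2, b199, f247}.
Only in 44f7's history (ahead): {071c, 44f7, 6bae} — 3.
Only in b199's history (behind): {b199, f247} — 2.

3 ahead, 2 behind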